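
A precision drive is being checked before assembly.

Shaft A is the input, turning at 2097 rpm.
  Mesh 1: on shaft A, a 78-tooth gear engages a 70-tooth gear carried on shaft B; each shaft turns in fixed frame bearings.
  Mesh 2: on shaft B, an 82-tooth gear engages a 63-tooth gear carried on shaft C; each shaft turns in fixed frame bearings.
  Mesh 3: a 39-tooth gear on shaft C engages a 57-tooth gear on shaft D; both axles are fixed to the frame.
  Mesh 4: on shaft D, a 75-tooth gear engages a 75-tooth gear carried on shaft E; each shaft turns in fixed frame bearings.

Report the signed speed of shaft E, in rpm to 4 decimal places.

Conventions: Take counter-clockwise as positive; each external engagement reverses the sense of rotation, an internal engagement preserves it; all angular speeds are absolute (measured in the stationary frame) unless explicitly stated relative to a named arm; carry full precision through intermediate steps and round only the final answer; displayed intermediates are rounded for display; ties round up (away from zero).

+2080.9328 rpm

recognized (5 fixed axles, 4 meshes): fixed-axis compound train
mesh 1 [78T→70T]: ω = 2097.0000×78/70 = 2336.6571 rpm, sense flips to −
mesh 2 [82T→63T]: ω = 2336.6571×82/63 = 3041.3633 rpm, sense flips to +
mesh 3 [39T→57T]: ω = 3041.3633×39/57 = 2080.9328 rpm, sense flips to −
mesh 4 [75T→75T]: ω = 2080.9328×75/75 = 2080.9328 rpm, sense flips to +
signed output speed = +2080.9328 rpm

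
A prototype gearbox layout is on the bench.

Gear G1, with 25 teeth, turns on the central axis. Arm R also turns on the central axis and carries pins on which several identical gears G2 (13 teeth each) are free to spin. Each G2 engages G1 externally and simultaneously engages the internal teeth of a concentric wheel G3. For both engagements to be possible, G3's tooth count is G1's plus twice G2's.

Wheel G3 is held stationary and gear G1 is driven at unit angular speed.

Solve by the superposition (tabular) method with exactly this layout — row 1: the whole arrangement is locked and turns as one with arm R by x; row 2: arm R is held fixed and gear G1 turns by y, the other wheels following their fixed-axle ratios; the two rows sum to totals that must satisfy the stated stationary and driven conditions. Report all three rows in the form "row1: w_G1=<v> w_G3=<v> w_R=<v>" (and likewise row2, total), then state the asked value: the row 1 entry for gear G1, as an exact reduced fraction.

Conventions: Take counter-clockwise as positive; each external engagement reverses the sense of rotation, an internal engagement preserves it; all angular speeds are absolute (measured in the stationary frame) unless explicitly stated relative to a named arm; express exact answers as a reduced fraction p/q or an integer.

recognized (axles ride arm R): planetary set, 25/13/51 teeth
row 1 — lock + rotate with arm: ω_sun = ω_ring = ω_arm = x
superposition row 2 [arm held]: sun y, ring −(25/51)·y, arm 0
boundary: total ω_ring = x − (25/51)·y = 0 and total ω_sun = x + y = 1  ⇒  y = 51/76, x = 25/76
row 2 ring = −(25/51)·51/76 = -25/76
totals (row 1 + row 2): sun 25/76 + 51/76 = 1, ring 25/76 + (-25/76) = 0, arm 25/76 + 0 = 25/76
asked cell (row1, sun) = 25/76

row1: w_G1=25/76 w_G3=25/76 w_R=25/76
row2: w_G1=51/76 w_G3=-25/76 w_R=0
total: w_G1=1 w_G3=0 w_R=25/76
asked value: 25/76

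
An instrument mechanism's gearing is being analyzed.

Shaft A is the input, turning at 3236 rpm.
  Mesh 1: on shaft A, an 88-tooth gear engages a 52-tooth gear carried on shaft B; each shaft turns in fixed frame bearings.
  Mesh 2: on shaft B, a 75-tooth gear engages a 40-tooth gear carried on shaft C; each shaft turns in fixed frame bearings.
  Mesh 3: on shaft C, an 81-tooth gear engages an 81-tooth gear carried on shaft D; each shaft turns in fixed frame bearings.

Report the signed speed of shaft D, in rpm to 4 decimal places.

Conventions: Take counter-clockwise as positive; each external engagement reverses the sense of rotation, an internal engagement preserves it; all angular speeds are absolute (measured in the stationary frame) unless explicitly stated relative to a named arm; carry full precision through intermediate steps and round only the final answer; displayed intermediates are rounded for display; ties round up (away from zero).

topology: fixed-axis compound train — 3 meshes, A→D
mesh 1 [88T→52T]: ω = 3236.0000×88/52 = 5476.3077 rpm, sense flips to −
mesh 2 [75T→40T]: ω = 5476.3077×75/40 = 10268.0769 rpm, sense flips to +
mesh 3 [81T→81T]: ω = 10268.0769×81/81 = 10268.0769 rpm, sense flips to −
signed output speed = -10268.0769 rpm

-10268.0769 rpm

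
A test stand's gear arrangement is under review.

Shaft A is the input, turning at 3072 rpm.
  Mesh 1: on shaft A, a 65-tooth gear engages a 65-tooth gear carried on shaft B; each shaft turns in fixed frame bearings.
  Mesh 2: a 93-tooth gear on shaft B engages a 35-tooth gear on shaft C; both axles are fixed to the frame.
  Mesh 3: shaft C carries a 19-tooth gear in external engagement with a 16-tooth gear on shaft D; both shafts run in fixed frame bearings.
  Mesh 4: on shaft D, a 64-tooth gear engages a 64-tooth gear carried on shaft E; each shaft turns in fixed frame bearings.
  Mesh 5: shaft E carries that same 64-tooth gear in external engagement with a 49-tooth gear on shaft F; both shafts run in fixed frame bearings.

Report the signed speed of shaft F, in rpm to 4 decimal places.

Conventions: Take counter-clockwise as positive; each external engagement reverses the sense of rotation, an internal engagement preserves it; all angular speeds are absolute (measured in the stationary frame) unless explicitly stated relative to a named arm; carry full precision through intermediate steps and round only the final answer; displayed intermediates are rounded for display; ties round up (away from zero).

recognized (6 fixed axles, 5 meshes): fixed-axis compound train
mesh 1 [65T→65T]: ω = 3072.0000×65/65 = 3072.0000 rpm, sense flips to −
mesh 2 [93T→35T]: ω = 3072.0000×93/35 = 8162.7429 rpm, sense flips to +
mesh 3 [19T→16T]: ω = 8162.7429×19/16 = 9693.2571 rpm, sense flips to −
mesh 4 [64T→64T]: ω = 9693.2571×64/64 = 9693.2571 rpm, sense flips to +
mesh 5 [64T→49T]: ω = 9693.2571×64/49 = 12660.5808 rpm, sense flips to −
signed output speed = -12660.5808 rpm

-12660.5808 rpm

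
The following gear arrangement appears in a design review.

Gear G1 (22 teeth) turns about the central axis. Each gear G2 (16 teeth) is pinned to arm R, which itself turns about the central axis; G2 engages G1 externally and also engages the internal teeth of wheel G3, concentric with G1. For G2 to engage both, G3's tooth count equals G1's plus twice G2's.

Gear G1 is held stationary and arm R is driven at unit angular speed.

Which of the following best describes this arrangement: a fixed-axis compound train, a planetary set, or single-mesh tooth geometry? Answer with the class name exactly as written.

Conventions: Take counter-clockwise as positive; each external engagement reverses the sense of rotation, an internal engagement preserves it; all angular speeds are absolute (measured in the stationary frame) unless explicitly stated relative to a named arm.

planetary set

topology: planetary set — G1 22T / G2 16T / G3 54T, arm = carrier (Willis)
classification: planetary set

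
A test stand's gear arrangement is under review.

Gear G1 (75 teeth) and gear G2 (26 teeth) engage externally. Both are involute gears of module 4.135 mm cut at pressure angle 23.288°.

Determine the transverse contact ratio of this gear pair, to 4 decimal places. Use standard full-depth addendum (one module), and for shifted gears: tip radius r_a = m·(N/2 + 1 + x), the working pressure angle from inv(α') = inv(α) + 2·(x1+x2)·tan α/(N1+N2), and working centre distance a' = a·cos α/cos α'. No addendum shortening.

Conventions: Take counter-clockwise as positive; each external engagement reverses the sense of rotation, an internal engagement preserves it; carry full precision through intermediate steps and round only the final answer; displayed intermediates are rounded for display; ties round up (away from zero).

topology: single-mesh involute geometry — m = 4.135, 75T/26T pair
base radii: r_b1 = 142.429435, r_b2 = 49.375537
tip radii: r_a1 = 159.197500, r_a2 = 57.890000
no profile shift: α' = α, a' = a
action lengths: √(r_a1²−r_b1²) = 71.117509, √(r_a2²−r_b2²) = 30.220993
base pitch p_b = π·m·cos α = 11.932140
CR = (71.117509 + 30.220993 − 208.817500·sin 23.28800°)/11.932140 = 1.574055
contact ratio ≈ 1.5741

1.5741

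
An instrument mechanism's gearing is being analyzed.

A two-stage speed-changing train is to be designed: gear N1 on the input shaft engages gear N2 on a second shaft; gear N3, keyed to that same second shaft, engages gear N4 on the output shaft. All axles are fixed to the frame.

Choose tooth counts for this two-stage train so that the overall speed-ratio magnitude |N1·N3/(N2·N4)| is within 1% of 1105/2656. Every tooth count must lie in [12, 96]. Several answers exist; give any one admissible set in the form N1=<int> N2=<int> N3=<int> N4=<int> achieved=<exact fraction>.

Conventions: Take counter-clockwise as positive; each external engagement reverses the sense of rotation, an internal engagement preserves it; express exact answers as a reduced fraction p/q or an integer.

N1=13 N2=32 N3=85 N4=83 achieved=1105/2656

2-stage fixed-axis compound train for ratio 1105/2656
target = 1105/2656 in lowest terms: an exact hit needs N1·N3 = k·1105 and N2·N4 = k·2656 for one integer k, every count in [12, 96]; additionally prefer no 1:1 stage (N1 ≠ N2, N3 ≠ N4)
k = 1: N1·N3 = 1105 = 13·85, N2·N4 = 2656 = 32·83
achieved = 13·85/(32·83) = 1105/2656; |achieved − target| = 0 ≤ 221/53120 ✓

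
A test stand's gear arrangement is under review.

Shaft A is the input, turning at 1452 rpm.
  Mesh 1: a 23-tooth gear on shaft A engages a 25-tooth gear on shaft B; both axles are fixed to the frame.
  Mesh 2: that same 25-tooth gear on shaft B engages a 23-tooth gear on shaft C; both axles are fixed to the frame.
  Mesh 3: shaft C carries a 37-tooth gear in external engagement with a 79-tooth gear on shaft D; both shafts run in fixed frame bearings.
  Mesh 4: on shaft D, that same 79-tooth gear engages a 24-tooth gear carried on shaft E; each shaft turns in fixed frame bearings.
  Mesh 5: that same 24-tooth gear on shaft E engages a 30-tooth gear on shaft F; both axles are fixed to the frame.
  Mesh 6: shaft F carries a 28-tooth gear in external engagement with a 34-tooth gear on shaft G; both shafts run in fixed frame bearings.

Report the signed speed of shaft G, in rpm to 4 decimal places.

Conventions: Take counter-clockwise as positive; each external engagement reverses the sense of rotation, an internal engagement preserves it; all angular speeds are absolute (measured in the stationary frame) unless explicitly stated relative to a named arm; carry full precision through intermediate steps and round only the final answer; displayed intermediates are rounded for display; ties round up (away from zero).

class = fixed-axis compound train [6 meshes; 6 ratios multiply, 6 sense flips]
mesh 1 [23T→25T]: ω = 1452.0000×23/25 = 1335.8400 rpm, sense flips to −
mesh 2 [25T→23T]: ω = 1335.8400×25/23 = 1452.0000 rpm, sense flips to +
mesh 3 [37T→79T]: ω = 1452.0000×37/79 = 680.0506 rpm, sense flips to −
mesh 4 [79T→24T]: ω = 680.0506×79/24 = 2238.5000 rpm, sense flips to +
mesh 5 [24T→30T]: ω = 2238.5000×24/30 = 1790.8000 rpm, sense flips to −
mesh 6 [28T→34T]: ω = 1790.8000×28/34 = 1474.7765 rpm, sense flips to +
signed output speed = +1474.7765 rpm

+1474.7765 rpm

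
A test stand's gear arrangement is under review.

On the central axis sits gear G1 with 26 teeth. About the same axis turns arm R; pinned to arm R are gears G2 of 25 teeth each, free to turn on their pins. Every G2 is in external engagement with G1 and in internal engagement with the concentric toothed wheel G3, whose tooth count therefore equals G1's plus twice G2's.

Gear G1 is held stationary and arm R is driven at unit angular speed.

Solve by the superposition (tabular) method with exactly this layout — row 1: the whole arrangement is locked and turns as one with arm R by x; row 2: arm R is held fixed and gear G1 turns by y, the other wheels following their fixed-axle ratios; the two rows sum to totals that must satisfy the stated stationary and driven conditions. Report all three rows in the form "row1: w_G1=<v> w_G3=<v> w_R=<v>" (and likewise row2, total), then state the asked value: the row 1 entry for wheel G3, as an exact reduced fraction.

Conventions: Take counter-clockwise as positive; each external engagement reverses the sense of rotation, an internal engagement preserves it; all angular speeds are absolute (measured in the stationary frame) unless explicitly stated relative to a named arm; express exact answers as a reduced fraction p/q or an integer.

recognized (axles ride arm R): planetary set, 26/25/76 teeth
superposition row 1 [locked train]: every member turns x
row 2 — arm fixed, fixed-axis ratios: sun y, ring −(26/76)·y, arm 0
boundary: total ω_sun = x + y = 0 and total ω_arm = x = 1  ⇒  y = -1, x = 1
row 2 ring = −(26/76)·(-1) = 13/38
totals (row 1 + row 2): sun 1 + (-1) = 0, ring 1 + 13/38 = 51/38, arm 1 + 0 = 1
asked cell (row1, ring) = 1

row1: w_G1=1 w_G3=1 w_R=1
row2: w_G1=-1 w_G3=13/38 w_R=0
total: w_G1=0 w_G3=51/38 w_R=1
asked value: 1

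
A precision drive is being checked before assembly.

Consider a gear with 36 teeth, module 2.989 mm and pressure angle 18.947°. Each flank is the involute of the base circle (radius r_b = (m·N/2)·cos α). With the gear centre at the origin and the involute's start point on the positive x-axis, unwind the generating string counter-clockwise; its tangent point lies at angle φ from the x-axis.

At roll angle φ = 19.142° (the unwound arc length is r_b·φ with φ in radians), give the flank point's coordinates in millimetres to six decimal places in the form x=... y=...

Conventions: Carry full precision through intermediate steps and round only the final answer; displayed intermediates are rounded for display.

x=53.648135 y=0.625495

topology: single-mesh involute geometry — m = 2.989, N = 36
pitch radius r_p = m·N/2 = 2.989·36/2 = 53.802000
base radius r_b = r_p·cos α = 53.802000·cos 18.947° = 50.886972
roll angle φ = 19.142° = 0.33409093 rad
x = r_b·(cos φ + φ·sin φ) = 53.648135
y = r_b·(sin φ − φ·cos φ) = 0.625495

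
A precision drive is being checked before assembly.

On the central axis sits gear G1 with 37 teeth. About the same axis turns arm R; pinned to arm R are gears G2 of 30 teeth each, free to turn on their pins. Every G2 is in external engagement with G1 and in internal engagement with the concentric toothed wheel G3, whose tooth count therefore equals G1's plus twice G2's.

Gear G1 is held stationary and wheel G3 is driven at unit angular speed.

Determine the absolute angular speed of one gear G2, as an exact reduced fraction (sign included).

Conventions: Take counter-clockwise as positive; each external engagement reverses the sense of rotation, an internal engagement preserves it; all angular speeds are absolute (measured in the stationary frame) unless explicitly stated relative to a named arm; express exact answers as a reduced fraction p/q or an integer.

planetary set (37T centre, 30T on arm, 97T internal) — Willis relation
ring teeth: 37 + 2·30 = 97
37(ω_sun−ω_arm) = −97(ω_ring−ω_arm),  ω_sun = 0, ω_ring = 1
37(0−ω_arm) = −97(1−ω_arm)  ⇒  134·ω_arm = 97  ⇒  ω_arm = 97/134
sun–planet mesh: 37·(0−97/134) = −30·(ω_p−ω_arm)  ⇒  ω_p−ω_arm = 3589/4020
ω_p = 97/134 + 3589/4020 = 97/60
exact speed ratio = 97/60

97/60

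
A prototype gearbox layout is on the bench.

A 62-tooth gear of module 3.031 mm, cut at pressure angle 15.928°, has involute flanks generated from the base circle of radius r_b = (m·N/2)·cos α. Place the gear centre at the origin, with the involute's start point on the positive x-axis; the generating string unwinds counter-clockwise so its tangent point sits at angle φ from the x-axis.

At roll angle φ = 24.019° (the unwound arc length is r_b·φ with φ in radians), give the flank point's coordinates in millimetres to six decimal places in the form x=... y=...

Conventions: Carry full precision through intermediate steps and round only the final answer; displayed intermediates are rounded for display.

x=97.947428 y=2.180066

topology: single-mesh involute geometry — m = 3.031, N = 62
pitch radius r_p = m·N/2 = 3.031·62/2 = 93.961000
base radius r_b = r_p·cos α = 93.961000·cos 15.928° = 90.353585
roll angle φ = 24.019° = 0.41921063 rad
x = r_b·(cos φ + φ·sin φ) = 97.947428
y = r_b·(sin φ − φ·cos φ) = 2.180066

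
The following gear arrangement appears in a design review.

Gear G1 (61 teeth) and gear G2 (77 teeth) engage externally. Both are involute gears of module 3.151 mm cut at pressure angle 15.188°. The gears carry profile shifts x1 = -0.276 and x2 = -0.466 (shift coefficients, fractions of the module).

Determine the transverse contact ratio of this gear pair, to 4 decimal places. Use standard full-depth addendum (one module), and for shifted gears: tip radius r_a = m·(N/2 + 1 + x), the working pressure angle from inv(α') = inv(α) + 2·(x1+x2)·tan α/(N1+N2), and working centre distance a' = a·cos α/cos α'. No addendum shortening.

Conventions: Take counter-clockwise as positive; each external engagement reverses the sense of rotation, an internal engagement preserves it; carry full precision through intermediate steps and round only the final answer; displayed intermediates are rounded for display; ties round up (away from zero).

2.5411

topology: single-mesh involute geometry — m = 3.151, 61T/77T pair
base radii: r_b1 = 92.748668, r_b2 = 117.076188
tip radii: r_a1 = 98.386824, r_a2 = 122.996134
inv(α') = inv(15.188°) + 2·(-0.276-0.466)·tan α/(61+77) = 0.00346922  ⇒  α' = 12.43048°
a' = a·cos α / cos α' = 217.4190·cos 15.188°/cos 12.43048° = 214.861666
action lengths: √(r_a1²−r_b1²) = 32.827606, √(r_a2²−r_b2²) = 37.699009
base pitch p_b = π·m·cos α = 9.553395
CR = (32.827606 + 37.699009 − 214.861666·sin 12.43048°)/9.553395 = 2.541147
contact ratio ≈ 2.5411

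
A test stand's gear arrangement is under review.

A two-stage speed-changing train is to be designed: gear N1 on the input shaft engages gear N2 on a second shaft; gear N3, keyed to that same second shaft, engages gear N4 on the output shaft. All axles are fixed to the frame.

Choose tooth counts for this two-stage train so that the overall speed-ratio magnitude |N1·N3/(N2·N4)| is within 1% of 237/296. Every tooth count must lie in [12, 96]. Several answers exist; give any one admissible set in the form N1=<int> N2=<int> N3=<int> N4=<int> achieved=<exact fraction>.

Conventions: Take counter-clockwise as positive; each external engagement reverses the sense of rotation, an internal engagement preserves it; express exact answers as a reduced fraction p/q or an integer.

design class (target 237/296): fixed-axis compound train
target = 237/296 in lowest terms: an exact hit needs N1·N3 = k·237 and N2·N4 = k·296 for one integer k, every count in [12, 96]; additionally prefer no 1:1 stage (N1 ≠ N2, N3 ≠ N4)
k = 1…3: no 1:1-free in-range split of k·237 and k·296 into factor pairs; take k = 4
k = 4: N1·N3 = 948 = 12·79, N2·N4 = 1184 = 16·74
achieved = 12·79/(16·74) = 237/296; |achieved − target| = 0 ≤ 237/29600 ✓

N1=12 N2=16 N3=79 N4=74 achieved=237/296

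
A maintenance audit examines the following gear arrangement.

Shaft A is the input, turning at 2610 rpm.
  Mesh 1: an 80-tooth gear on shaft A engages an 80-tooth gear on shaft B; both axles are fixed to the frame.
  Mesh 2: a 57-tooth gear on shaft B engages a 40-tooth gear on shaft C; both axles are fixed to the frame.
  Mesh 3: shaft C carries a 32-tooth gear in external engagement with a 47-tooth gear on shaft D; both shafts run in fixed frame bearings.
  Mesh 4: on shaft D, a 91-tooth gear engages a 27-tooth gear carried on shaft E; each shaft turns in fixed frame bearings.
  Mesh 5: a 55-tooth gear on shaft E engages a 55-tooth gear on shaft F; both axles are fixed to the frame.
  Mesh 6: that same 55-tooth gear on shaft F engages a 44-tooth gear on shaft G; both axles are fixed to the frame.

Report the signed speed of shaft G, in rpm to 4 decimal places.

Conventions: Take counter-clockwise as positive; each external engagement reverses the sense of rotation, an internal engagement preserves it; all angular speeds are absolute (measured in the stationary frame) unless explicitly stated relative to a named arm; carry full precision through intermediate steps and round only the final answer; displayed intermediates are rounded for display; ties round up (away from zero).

recognized (7 fixed axles, 6 meshes): fixed-axis compound train
mesh 1 [80T→80T]: ω = 2610.0000×80/80 = 2610.0000 rpm, sense flips to −
mesh 2 [57T→40T]: ω = 2610.0000×57/40 = 3719.2500 rpm, sense flips to +
mesh 3 [32T→47T]: ω = 3719.2500×32/47 = 2532.2553 rpm, sense flips to −
mesh 4 [91T→27T]: ω = 2532.2553×91/27 = 8534.6383 rpm, sense flips to +
mesh 5 [55T→55T]: ω = 8534.6383×55/55 = 8534.6383 rpm, sense flips to −
mesh 6 [55T→44T]: ω = 8534.6383×55/44 = 10668.2979 rpm, sense flips to +
signed output speed = +10668.2979 rpm

+10668.2979 rpm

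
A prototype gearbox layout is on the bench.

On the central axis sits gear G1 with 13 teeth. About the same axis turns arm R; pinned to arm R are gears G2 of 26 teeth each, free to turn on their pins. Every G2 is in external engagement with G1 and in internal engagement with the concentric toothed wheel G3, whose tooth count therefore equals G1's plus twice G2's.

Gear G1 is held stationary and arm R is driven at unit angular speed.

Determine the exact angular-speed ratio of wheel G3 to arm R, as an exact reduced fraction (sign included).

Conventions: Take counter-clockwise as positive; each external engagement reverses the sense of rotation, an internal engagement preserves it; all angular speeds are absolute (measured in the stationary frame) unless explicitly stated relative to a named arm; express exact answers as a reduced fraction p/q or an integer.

6/5

recognized (axles ride arm R): planetary set, 13/26/65 teeth
ring teeth: 13 + 2·26 = 65
13(ω_sun−ω_arm) = −65(ω_ring−ω_arm),  ω_sun = 0, ω_arm = 1
ω_ring = 1 − (13/65)(0−1) = 6/5
ω_out/ω_in = 6/5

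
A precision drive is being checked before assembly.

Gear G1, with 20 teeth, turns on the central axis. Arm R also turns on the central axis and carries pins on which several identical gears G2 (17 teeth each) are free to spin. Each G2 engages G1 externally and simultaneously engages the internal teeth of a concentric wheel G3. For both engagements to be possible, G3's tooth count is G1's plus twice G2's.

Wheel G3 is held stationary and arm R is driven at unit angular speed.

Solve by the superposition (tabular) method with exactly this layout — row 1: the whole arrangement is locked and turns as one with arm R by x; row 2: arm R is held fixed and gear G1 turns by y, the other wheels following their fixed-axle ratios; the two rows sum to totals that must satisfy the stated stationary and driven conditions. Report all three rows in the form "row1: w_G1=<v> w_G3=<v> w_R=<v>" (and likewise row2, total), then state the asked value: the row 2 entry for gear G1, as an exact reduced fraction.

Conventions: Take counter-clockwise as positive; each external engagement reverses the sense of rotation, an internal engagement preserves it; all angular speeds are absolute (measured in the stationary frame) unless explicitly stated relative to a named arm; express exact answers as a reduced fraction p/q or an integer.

row1: w_G1=1 w_G3=1 w_R=1
row2: w_G1=27/10 w_G3=-1 w_R=0
total: w_G1=37/10 w_G3=0 w_R=1
asked value: 27/10

class = planetary set [G3 = 20+2·17 = 54; Willis about the carrier]
superposition row 1 [locked train]: every member turns x
row 2 (arm held, sun turns y): ω_ring = −(20/54)·y, ω_arm = 0
boundary: total ω_ring = x − (20/54)·y = 0 and total ω_arm = x = 1  ⇒  y = 27/10, x = 1
row 2 ring = −(20/54)·27/10 = -1
totals (row 1 + row 2): sun 1 + 27/10 = 37/10, ring 1 + (-1) = 0, arm 1 + 0 = 1
asked cell (row2, sun) = 27/10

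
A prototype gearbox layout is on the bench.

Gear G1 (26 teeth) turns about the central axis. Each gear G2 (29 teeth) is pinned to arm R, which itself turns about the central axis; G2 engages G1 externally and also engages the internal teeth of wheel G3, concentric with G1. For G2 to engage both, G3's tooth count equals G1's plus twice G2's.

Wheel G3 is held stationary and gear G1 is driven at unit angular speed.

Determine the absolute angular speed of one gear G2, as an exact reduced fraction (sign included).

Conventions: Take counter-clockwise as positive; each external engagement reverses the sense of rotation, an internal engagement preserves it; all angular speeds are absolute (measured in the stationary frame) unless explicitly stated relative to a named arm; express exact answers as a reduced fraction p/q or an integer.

topology: planetary set — G1 26T / G2 29T / G3 84T, arm = carrier (Willis)
ring teeth: 26 + 2·29 = 84
26(ω_sun−ω_arm) = −84(ω_ring−ω_arm),  ω_ring = 0, ω_sun = 1
26(1−ω_arm) = −84(0−ω_arm)  ⇒  110·ω_arm = 26  ⇒  ω_arm = 13/55
sun–planet mesh: 26·(1−13/55) = −29·(ω_p−ω_arm)  ⇒  ω_p−ω_arm = -1092/1595
ω_p = 13/55 − 1092/1595 = -13/29
exact speed ratio = -13/29

-13/29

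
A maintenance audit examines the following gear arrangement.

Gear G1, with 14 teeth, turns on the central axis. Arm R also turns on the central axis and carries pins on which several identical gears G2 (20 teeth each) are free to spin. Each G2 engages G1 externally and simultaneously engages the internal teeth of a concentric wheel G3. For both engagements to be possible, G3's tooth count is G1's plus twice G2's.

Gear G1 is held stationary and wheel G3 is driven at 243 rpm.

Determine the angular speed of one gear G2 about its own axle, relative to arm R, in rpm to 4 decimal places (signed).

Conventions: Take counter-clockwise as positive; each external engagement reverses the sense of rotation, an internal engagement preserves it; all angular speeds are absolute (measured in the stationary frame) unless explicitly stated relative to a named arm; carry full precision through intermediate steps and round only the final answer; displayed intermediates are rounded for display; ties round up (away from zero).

planetary set (14T centre, 20T on arm, 54T internal) — Willis relation
normalise by the input: solve with ω_ring = 1, then scale by 243 rpm
ring teeth: 14 + 2·20 = 54
14(ω_sun−ω_arm) = −54(ω_ring−ω_arm),  ω_sun = 0, ω_ring = 1
14(0−ω_arm) = −54(1−ω_arm)  ⇒  68·ω_arm = 54  ⇒  ω_arm = 27/34
sun–planet mesh: 14·(0−27/34) = −20·(ω_p−ω_arm)  ⇒  ω_p−ω_arm = 189/340
scale: ω_p−ω_arm = 189/340 × 243 rpm = +135.0794 rpm

+135.0794 rpm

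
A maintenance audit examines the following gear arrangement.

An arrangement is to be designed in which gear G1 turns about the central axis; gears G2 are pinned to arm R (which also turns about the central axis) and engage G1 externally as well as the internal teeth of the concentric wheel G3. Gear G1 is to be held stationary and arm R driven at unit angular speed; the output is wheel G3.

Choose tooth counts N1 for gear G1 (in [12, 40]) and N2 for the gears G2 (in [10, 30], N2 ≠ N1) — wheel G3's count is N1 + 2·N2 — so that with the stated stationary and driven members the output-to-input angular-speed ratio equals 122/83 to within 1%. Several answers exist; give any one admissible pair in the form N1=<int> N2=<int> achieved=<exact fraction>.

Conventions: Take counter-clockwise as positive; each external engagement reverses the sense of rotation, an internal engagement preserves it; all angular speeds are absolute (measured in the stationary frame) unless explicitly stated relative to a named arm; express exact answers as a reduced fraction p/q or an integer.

planetary set to be sized for 122/83 (Willis relation)
Willis with ω_sun = 0: ω_ring/ω_arm = (N1+N3)/N3; set equal to 122/83  ⇒  N3/N1 = 1/(122/83 − 1) = 83/39
N3 = N1 + 2·N2  ⇒  N2/N1 = (N3/N1 − 1)/2 = (83/39 − 1)/2 = 22/39
smallest multiple with N1 ≥ 12 and N2 ≥ 10: k = 1  ⇒  N1 = 1·39 = 39, N2 = 1·22 = 22 (N1 ≤ 40, N2 ≤ 30, N2 ≠ N1 ✓), N3 = 39 + 2·22 = 83
check: (N1+N3)/N3 with N1 = 39, N3 = 83 gives 122/83; |achieved − target| = 0 ≤ 61/4150 ✓

N1=39 N2=22 achieved=122/83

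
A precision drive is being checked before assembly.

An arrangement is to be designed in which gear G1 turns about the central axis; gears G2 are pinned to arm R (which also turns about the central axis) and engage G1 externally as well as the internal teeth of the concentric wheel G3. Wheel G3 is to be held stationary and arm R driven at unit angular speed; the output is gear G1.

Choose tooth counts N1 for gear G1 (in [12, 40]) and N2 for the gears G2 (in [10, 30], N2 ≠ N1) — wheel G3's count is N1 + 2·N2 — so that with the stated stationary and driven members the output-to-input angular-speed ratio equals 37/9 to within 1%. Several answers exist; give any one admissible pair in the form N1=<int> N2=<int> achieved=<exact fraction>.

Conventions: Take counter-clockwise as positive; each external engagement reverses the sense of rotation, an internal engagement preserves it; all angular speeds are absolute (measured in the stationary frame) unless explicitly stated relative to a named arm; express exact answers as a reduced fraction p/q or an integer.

class = planetary set [ratio 37/9 wanted; Willis about the carrier]
Willis with ω_ring = 0: ω_sun/ω_arm = (N1+N3)/N1; set equal to 37/9  ⇒  N3/N1 = 37/9 − 1 = 28/9
N3 = N1 + 2·N2  ⇒  N2/N1 = (N3/N1 − 1)/2 = (28/9 − 1)/2 = 19/18
smallest multiple with N1 ≥ 12 and N2 ≥ 10: k = 1  ⇒  N1 = 1·18 = 18, N2 = 1·19 = 19 (N1 ≤ 40, N2 ≤ 30, N2 ≠ N1 ✓), N3 = 18 + 2·19 = 56
check: (N1+N3)/N1 with N1 = 18, N3 = 56 gives 37/9; |achieved − target| = 0 ≤ 37/900 ✓

N1=18 N2=19 achieved=37/9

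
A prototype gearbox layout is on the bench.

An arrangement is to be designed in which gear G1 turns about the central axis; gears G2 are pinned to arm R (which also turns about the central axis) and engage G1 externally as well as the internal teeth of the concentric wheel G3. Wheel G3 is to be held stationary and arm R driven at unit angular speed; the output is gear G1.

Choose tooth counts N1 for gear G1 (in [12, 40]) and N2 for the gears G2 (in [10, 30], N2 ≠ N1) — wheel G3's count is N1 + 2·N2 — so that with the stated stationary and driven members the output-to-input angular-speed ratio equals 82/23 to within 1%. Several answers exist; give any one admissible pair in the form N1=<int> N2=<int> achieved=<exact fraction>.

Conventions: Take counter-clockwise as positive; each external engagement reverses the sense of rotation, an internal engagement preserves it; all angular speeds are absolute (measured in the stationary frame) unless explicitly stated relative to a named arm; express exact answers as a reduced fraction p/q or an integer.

N1=23 N2=18 achieved=82/23

design class (target 82/23): planetary set
Willis with ω_ring = 0: ω_sun/ω_arm = (N1+N3)/N1; set equal to 82/23  ⇒  N3/N1 = 82/23 − 1 = 59/23
N3 = N1 + 2·N2  ⇒  N2/N1 = (N3/N1 − 1)/2 = (59/23 − 1)/2 = 18/23
smallest multiple with N1 ≥ 12 and N2 ≥ 10: k = 1  ⇒  N1 = 1·23 = 23, N2 = 1·18 = 18 (N1 ≤ 40, N2 ≤ 30, N2 ≠ N1 ✓), N3 = 23 + 2·18 = 59
check: (N1+N3)/N1 with N1 = 23, N3 = 59 gives 82/23; |achieved − target| = 0 ≤ 41/1150 ✓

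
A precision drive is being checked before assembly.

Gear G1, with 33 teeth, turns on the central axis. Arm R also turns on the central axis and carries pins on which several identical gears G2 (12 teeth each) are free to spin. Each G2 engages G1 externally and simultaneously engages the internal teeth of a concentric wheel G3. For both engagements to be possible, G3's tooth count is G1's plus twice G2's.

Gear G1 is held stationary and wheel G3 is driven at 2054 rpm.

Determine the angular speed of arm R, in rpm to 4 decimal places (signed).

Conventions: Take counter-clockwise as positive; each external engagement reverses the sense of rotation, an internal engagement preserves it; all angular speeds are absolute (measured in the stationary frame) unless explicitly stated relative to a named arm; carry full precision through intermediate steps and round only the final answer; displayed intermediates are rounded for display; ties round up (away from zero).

+1300.8667 rpm

class = planetary set [G3 = 33+2·12 = 57; Willis about the carrier]
normalise by the input: solve with ω_ring = 1, then scale by 2054 rpm
ring teeth: 33 + 2·12 = 57
33(ω_sun−ω_arm) = −57(ω_ring−ω_arm),  ω_sun = 0, ω_ring = 1
33(0−ω_arm) = −57(1−ω_arm)  ⇒  90·ω_arm = 57  ⇒  ω_arm = 19/30
scale: ω_arm = 19/30 × 2054 rpm = +1300.8667 rpm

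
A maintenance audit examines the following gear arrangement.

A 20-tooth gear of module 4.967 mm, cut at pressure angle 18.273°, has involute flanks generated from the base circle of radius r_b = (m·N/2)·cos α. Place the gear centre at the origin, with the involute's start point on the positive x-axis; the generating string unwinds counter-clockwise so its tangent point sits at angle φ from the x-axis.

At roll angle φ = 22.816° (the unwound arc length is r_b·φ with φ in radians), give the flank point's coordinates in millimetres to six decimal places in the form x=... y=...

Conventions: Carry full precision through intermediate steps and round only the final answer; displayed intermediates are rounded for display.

x=50.757968 y=0.977124

recognized (one wheel, involute flank): single-mesh tooth geometry, m = 4.967, N = 20
pitch radius r_p = m·N/2 = 4.967·20/2 = 49.670000
base radius r_b = r_p·cos α = 49.670000·cos 18.273° = 47.165308
roll angle φ = 22.816° = 0.39821432 rad
x = r_b·(cos φ + φ·sin φ) = 50.757968
y = r_b·(sin φ − φ·cos φ) = 0.977124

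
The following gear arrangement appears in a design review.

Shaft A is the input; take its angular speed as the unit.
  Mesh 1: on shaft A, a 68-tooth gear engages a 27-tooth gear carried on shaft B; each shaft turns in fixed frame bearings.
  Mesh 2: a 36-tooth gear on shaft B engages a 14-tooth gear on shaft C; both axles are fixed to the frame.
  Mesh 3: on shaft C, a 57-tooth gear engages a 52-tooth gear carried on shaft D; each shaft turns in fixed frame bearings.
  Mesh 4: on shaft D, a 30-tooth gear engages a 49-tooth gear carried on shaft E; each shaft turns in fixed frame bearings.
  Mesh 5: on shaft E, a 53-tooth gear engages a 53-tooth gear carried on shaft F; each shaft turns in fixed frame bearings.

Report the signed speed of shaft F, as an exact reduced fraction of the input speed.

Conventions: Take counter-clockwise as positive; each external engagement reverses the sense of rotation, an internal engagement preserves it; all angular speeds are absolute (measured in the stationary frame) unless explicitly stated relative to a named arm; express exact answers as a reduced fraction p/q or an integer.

5-mesh fixed-axis compound train (all bearings frame-fixed)
mesh 1 [68T→27T]: |ω|/ω_in = 1×68/27 = 68/27, sense flips to −
mesh 2 [36T→14T]: |ω|/ω_in = (68/27)×36/14 = 136/21, sense flips to +
mesh 3 [57T→52T]: |ω|/ω_in = (136/21)×57/52 = 646/91, sense flips to −
mesh 4 [30T→49T]: |ω|/ω_in = (646/91)×30/49 = 19380/4459, sense flips to +
mesh 5 [53T→53T]: |ω|/ω_in = (19380/4459)×53/53 = 19380/4459, sense flips to −
signed output speed (× input speed) = -19380/4459

-19380/4459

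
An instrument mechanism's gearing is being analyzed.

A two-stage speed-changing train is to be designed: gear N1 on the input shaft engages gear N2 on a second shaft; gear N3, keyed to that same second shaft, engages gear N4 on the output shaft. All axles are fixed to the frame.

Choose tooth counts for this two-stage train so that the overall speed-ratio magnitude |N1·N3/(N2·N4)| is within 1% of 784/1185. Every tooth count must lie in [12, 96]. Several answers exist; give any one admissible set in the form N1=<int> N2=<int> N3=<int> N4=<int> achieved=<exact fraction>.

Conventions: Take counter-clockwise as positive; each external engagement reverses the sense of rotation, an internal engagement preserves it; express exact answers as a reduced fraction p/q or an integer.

class = fixed-axis compound train [2-stage, 784/1185 wanted]
target = 784/1185 in lowest terms: an exact hit needs N1·N3 = k·784 and N2·N4 = k·1185 for one integer k, every count in [12, 96]; additionally prefer no 1:1 stage (N1 ≠ N2, N3 ≠ N4)
k = 1: N1·N3 = 784 = 14·56, N2·N4 = 1185 = 15·79
achieved = 14·56/(15·79) = 784/1185; |achieved − target| = 0 ≤ 196/29625 ✓

N1=14 N2=15 N3=56 N4=79 achieved=784/1185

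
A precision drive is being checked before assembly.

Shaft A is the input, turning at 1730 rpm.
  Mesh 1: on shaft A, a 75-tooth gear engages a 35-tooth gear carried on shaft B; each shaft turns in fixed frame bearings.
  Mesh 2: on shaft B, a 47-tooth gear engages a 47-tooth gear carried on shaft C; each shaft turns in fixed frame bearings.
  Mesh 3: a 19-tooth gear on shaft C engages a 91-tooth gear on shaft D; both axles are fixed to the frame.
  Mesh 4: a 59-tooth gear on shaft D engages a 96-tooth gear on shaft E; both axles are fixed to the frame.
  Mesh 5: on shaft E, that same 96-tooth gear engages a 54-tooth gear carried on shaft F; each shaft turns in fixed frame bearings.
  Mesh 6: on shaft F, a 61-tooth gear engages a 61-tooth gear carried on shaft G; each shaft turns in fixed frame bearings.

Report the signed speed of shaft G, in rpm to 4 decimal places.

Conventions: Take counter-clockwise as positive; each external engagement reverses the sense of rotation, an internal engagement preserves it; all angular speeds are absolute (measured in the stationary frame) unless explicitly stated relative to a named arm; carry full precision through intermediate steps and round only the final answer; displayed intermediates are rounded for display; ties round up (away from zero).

+845.6872 rpm

topology: fixed-axis compound train — 6 meshes, A→G
mesh 1 [75T→35T]: ω = 1730.0000×75/35 = 3707.1429 rpm, sense flips to −
mesh 2 [47T→47T]: ω = 3707.1429×47/47 = 3707.1429 rpm, sense flips to +
mesh 3 [19T→91T]: ω = 3707.1429×19/91 = 774.0188 rpm, sense flips to −
mesh 4 [59T→96T]: ω = 774.0188×59/96 = 475.6991 rpm, sense flips to +
mesh 5 [96T→54T]: ω = 475.6991×96/54 = 845.6872 rpm, sense flips to −
mesh 6 [61T→61T]: ω = 845.6872×61/61 = 845.6872 rpm, sense flips to +
signed output speed = +845.6872 rpm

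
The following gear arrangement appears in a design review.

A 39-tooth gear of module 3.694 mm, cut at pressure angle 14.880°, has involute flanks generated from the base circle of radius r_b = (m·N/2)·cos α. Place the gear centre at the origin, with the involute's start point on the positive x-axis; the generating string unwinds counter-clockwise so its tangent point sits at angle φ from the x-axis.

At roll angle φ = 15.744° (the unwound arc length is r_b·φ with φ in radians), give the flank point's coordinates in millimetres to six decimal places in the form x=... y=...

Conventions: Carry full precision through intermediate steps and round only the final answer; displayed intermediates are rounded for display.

x=72.196311 y=0.477850

recognized (one wheel, involute flank): single-mesh tooth geometry, m = 3.694, N = 39
pitch radius r_p = m·N/2 = 3.694·39/2 = 72.033000
base radius r_b = r_p·cos α = 72.033000·cos 14.880° = 69.617429
roll angle φ = 15.744° = 0.27478464 rad
x = r_b·(cos φ + φ·sin φ) = 72.196311
y = r_b·(sin φ − φ·cos φ) = 0.477850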